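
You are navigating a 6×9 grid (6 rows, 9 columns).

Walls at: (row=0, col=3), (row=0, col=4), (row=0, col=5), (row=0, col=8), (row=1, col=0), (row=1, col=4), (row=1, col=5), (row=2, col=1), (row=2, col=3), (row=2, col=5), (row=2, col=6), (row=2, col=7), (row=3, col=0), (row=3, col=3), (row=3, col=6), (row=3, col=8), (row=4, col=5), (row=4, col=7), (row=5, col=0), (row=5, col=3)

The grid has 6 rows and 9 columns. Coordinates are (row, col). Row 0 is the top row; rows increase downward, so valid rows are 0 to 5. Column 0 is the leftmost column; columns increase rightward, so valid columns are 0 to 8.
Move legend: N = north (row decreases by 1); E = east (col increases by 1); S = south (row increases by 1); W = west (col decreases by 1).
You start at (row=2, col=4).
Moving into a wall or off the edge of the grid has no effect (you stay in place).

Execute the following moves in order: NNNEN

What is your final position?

Answer: Final position: (row=2, col=4)

Derivation:
Start: (row=2, col=4)
  [×3]N (north): blocked, stay at (row=2, col=4)
  E (east): blocked, stay at (row=2, col=4)
  N (north): blocked, stay at (row=2, col=4)
Final: (row=2, col=4)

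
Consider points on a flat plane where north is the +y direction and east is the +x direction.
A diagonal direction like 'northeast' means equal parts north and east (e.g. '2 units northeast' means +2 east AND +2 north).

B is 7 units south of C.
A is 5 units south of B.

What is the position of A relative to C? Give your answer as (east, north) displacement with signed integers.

Answer: A is at (east=0, north=-12) relative to C.

Derivation:
Place C at the origin (east=0, north=0).
  B is 7 units south of C: delta (east=+0, north=-7); B at (east=0, north=-7).
  A is 5 units south of B: delta (east=+0, north=-5); A at (east=0, north=-12).
Therefore A relative to C: (east=0, north=-12).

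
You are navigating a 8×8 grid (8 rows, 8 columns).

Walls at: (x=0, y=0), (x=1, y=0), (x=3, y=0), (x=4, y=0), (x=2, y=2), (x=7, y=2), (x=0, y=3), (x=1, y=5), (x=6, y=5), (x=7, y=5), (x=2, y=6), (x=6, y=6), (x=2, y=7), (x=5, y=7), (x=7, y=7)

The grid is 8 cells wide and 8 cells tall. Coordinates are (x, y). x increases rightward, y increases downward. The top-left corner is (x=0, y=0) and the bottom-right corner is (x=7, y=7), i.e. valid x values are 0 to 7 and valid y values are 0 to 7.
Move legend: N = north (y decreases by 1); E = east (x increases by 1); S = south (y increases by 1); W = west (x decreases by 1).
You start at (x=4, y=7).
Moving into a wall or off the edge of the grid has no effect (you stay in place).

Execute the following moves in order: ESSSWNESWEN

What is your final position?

Answer: Final position: (x=4, y=6)

Derivation:
Start: (x=4, y=7)
  E (east): blocked, stay at (x=4, y=7)
  [×3]S (south): blocked, stay at (x=4, y=7)
  W (west): (x=4, y=7) -> (x=3, y=7)
  N (north): (x=3, y=7) -> (x=3, y=6)
  E (east): (x=3, y=6) -> (x=4, y=6)
  S (south): (x=4, y=6) -> (x=4, y=7)
  W (west): (x=4, y=7) -> (x=3, y=7)
  E (east): (x=3, y=7) -> (x=4, y=7)
  N (north): (x=4, y=7) -> (x=4, y=6)
Final: (x=4, y=6)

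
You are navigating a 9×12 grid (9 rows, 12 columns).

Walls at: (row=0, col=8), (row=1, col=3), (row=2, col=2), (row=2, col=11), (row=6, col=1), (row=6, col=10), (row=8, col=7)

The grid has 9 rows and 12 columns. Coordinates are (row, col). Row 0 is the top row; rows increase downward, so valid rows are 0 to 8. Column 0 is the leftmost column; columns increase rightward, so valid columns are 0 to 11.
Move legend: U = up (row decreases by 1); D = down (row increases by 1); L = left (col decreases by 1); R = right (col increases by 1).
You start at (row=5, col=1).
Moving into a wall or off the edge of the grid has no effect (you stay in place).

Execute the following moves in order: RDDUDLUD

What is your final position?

Start: (row=5, col=1)
  R (right): (row=5, col=1) -> (row=5, col=2)
  D (down): (row=5, col=2) -> (row=6, col=2)
  D (down): (row=6, col=2) -> (row=7, col=2)
  U (up): (row=7, col=2) -> (row=6, col=2)
  D (down): (row=6, col=2) -> (row=7, col=2)
  L (left): (row=7, col=2) -> (row=7, col=1)
  U (up): blocked, stay at (row=7, col=1)
  D (down): (row=7, col=1) -> (row=8, col=1)
Final: (row=8, col=1)

Answer: Final position: (row=8, col=1)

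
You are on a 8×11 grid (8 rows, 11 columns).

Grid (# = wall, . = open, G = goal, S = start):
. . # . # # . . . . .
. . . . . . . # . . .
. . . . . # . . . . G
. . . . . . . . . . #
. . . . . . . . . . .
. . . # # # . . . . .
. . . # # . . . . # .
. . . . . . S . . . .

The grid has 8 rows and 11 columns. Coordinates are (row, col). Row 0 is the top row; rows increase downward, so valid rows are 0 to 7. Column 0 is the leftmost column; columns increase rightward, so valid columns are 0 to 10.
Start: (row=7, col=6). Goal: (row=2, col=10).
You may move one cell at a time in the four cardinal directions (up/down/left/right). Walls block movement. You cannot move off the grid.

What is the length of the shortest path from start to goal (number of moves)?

Answer: Shortest path length: 9

Derivation:
BFS from (row=7, col=6) until reaching (row=2, col=10):
  Distance 0: (row=7, col=6)
  Distance 1: (row=6, col=6), (row=7, col=5), (row=7, col=7)
  Distance 2: (row=5, col=6), (row=6, col=5), (row=6, col=7), (row=7, col=4), (row=7, col=8)
  Distance 3: (row=4, col=6), (row=5, col=7), (row=6, col=8), (row=7, col=3), (row=7, col=9)
  Distance 4: (row=3, col=6), (row=4, col=5), (row=4, col=7), (row=5, col=8), (row=7, col=2), (row=7, col=10)
  Distance 5: (row=2, col=6), (row=3, col=5), (row=3, col=7), (row=4, col=4), (row=4, col=8), (row=5, col=9), (row=6, col=2), (row=6, col=10), (row=7, col=1)
  Distance 6: (row=1, col=6), (row=2, col=7), (row=3, col=4), (row=3, col=8), (row=4, col=3), (row=4, col=9), (row=5, col=2), (row=5, col=10), (row=6, col=1), (row=7, col=0)
  Distance 7: (row=0, col=6), (row=1, col=5), (row=2, col=4), (row=2, col=8), (row=3, col=3), (row=3, col=9), (row=4, col=2), (row=4, col=10), (row=5, col=1), (row=6, col=0)
  Distance 8: (row=0, col=7), (row=1, col=4), (row=1, col=8), (row=2, col=3), (row=2, col=9), (row=3, col=2), (row=4, col=1), (row=5, col=0)
  Distance 9: (row=0, col=8), (row=1, col=3), (row=1, col=9), (row=2, col=2), (row=2, col=10), (row=3, col=1), (row=4, col=0)  <- goal reached here
One shortest path (9 moves): (row=7, col=6) -> (row=7, col=7) -> (row=7, col=8) -> (row=6, col=8) -> (row=5, col=8) -> (row=5, col=9) -> (row=4, col=9) -> (row=3, col=9) -> (row=2, col=9) -> (row=2, col=10)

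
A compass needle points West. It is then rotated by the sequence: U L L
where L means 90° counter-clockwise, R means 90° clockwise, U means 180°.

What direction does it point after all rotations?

Start: West
  U (U-turn (180°)) -> East
  L (left (90° counter-clockwise)) -> North
  L (left (90° counter-clockwise)) -> West
Final: West

Answer: Final heading: West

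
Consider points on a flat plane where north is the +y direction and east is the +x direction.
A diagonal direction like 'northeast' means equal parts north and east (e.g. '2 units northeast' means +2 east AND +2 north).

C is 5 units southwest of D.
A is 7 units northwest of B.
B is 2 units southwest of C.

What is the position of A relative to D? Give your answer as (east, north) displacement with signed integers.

Place D at the origin (east=0, north=0).
  C is 5 units southwest of D: delta (east=-5, north=-5); C at (east=-5, north=-5).
  B is 2 units southwest of C: delta (east=-2, north=-2); B at (east=-7, north=-7).
  A is 7 units northwest of B: delta (east=-7, north=+7); A at (east=-14, north=0).
Therefore A relative to D: (east=-14, north=0).

Answer: A is at (east=-14, north=0) relative to D.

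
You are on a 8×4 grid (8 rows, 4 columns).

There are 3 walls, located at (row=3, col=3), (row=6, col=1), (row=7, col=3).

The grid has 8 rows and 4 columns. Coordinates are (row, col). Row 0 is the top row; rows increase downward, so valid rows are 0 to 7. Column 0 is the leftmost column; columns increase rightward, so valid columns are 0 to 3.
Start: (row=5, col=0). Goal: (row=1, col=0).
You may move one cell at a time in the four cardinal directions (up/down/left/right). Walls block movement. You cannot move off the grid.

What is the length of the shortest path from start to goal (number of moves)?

Answer: Shortest path length: 4

Derivation:
BFS from (row=5, col=0) until reaching (row=1, col=0):
  Distance 0: (row=5, col=0)
  Distance 1: (row=4, col=0), (row=5, col=1), (row=6, col=0)
  Distance 2: (row=3, col=0), (row=4, col=1), (row=5, col=2), (row=7, col=0)
  Distance 3: (row=2, col=0), (row=3, col=1), (row=4, col=2), (row=5, col=3), (row=6, col=2), (row=7, col=1)
  Distance 4: (row=1, col=0), (row=2, col=1), (row=3, col=2), (row=4, col=3), (row=6, col=3), (row=7, col=2)  <- goal reached here
One shortest path (4 moves): (row=5, col=0) -> (row=4, col=0) -> (row=3, col=0) -> (row=2, col=0) -> (row=1, col=0)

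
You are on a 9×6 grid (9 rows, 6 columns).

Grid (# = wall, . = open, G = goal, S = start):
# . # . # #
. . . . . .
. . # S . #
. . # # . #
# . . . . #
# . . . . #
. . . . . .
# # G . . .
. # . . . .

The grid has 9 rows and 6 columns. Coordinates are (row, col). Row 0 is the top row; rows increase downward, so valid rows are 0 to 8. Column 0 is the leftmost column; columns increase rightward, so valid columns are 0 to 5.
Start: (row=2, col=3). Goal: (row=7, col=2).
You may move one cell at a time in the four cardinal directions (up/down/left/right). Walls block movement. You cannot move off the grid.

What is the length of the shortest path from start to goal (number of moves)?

BFS from (row=2, col=3) until reaching (row=7, col=2):
  Distance 0: (row=2, col=3)
  Distance 1: (row=1, col=3), (row=2, col=4)
  Distance 2: (row=0, col=3), (row=1, col=2), (row=1, col=4), (row=3, col=4)
  Distance 3: (row=1, col=1), (row=1, col=5), (row=4, col=4)
  Distance 4: (row=0, col=1), (row=1, col=0), (row=2, col=1), (row=4, col=3), (row=5, col=4)
  Distance 5: (row=2, col=0), (row=3, col=1), (row=4, col=2), (row=5, col=3), (row=6, col=4)
  Distance 6: (row=3, col=0), (row=4, col=1), (row=5, col=2), (row=6, col=3), (row=6, col=5), (row=7, col=4)
  Distance 7: (row=5, col=1), (row=6, col=2), (row=7, col=3), (row=7, col=5), (row=8, col=4)
  Distance 8: (row=6, col=1), (row=7, col=2), (row=8, col=3), (row=8, col=5)  <- goal reached here
One shortest path (8 moves): (row=2, col=3) -> (row=2, col=4) -> (row=3, col=4) -> (row=4, col=4) -> (row=4, col=3) -> (row=4, col=2) -> (row=5, col=2) -> (row=6, col=2) -> (row=7, col=2)

Answer: Shortest path length: 8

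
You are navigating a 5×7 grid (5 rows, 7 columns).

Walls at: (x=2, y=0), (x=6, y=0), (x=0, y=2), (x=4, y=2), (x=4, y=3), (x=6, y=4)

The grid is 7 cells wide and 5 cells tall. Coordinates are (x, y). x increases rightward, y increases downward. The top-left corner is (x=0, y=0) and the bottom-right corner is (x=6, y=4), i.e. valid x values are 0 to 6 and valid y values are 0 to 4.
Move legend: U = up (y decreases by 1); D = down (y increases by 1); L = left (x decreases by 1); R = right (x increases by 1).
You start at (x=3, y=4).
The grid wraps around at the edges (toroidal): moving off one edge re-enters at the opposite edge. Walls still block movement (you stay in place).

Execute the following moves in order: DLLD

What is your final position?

Answer: Final position: (x=3, y=1)

Derivation:
Start: (x=3, y=4)
  D (down): (x=3, y=4) -> (x=3, y=0)
  L (left): blocked, stay at (x=3, y=0)
  L (left): blocked, stay at (x=3, y=0)
  D (down): (x=3, y=0) -> (x=3, y=1)
Final: (x=3, y=1)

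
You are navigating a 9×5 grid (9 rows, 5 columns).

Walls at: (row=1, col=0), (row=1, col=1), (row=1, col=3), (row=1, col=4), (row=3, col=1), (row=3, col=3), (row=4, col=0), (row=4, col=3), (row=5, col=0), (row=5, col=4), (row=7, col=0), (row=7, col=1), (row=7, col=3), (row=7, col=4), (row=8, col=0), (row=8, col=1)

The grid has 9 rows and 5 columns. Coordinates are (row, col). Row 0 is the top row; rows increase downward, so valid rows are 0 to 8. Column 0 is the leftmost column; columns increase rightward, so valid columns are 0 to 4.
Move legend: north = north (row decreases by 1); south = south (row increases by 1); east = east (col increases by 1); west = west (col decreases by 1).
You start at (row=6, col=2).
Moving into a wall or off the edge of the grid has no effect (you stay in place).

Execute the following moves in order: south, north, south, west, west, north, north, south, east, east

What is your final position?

Start: (row=6, col=2)
  south (south): (row=6, col=2) -> (row=7, col=2)
  north (north): (row=7, col=2) -> (row=6, col=2)
  south (south): (row=6, col=2) -> (row=7, col=2)
  west (west): blocked, stay at (row=7, col=2)
  west (west): blocked, stay at (row=7, col=2)
  north (north): (row=7, col=2) -> (row=6, col=2)
  north (north): (row=6, col=2) -> (row=5, col=2)
  south (south): (row=5, col=2) -> (row=6, col=2)
  east (east): (row=6, col=2) -> (row=6, col=3)
  east (east): (row=6, col=3) -> (row=6, col=4)
Final: (row=6, col=4)

Answer: Final position: (row=6, col=4)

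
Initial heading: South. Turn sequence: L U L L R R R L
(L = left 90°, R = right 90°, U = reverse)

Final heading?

Answer: Final heading: West

Derivation:
Start: South
  L (left (90° counter-clockwise)) -> East
  U (U-turn (180°)) -> West
  L (left (90° counter-clockwise)) -> South
  L (left (90° counter-clockwise)) -> East
  R (right (90° clockwise)) -> South
  R (right (90° clockwise)) -> West
  R (right (90° clockwise)) -> North
  L (left (90° counter-clockwise)) -> West
Final: West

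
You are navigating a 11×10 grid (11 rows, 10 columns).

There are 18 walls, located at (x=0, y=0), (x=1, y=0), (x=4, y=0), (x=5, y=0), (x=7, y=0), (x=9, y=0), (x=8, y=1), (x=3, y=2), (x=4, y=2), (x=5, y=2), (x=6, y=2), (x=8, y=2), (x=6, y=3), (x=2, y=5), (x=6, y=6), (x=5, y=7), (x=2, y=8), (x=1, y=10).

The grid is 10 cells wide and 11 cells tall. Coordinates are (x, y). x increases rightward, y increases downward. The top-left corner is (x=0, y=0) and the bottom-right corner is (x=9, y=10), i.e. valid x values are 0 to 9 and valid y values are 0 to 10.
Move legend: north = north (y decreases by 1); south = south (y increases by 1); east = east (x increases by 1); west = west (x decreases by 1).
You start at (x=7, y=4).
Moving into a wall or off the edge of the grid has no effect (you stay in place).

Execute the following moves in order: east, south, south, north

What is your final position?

Start: (x=7, y=4)
  east (east): (x=7, y=4) -> (x=8, y=4)
  south (south): (x=8, y=4) -> (x=8, y=5)
  south (south): (x=8, y=5) -> (x=8, y=6)
  north (north): (x=8, y=6) -> (x=8, y=5)
Final: (x=8, y=5)

Answer: Final position: (x=8, y=5)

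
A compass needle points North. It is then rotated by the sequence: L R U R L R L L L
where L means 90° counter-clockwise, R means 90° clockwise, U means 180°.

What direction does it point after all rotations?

Answer: Final heading: North

Derivation:
Start: North
  L (left (90° counter-clockwise)) -> West
  R (right (90° clockwise)) -> North
  U (U-turn (180°)) -> South
  R (right (90° clockwise)) -> West
  L (left (90° counter-clockwise)) -> South
  R (right (90° clockwise)) -> West
  L (left (90° counter-clockwise)) -> South
  L (left (90° counter-clockwise)) -> East
  L (left (90° counter-clockwise)) -> North
Final: North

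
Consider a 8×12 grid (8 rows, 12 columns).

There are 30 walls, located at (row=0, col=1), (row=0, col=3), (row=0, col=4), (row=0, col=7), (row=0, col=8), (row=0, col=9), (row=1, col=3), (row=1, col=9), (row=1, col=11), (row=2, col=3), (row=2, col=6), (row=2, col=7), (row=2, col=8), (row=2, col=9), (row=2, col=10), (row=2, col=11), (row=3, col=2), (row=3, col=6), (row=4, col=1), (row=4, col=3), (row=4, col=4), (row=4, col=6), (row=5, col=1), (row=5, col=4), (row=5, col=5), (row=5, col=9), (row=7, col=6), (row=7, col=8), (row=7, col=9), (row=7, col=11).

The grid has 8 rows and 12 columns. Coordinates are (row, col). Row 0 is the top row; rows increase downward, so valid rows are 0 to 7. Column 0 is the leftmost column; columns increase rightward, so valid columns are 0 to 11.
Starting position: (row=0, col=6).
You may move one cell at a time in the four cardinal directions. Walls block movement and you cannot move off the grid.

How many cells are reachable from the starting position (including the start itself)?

BFS flood-fill from (row=0, col=6):
  Distance 0: (row=0, col=6)
  Distance 1: (row=0, col=5), (row=1, col=6)
  Distance 2: (row=1, col=5), (row=1, col=7)
  Distance 3: (row=1, col=4), (row=1, col=8), (row=2, col=5)
  Distance 4: (row=2, col=4), (row=3, col=5)
  Distance 5: (row=3, col=4), (row=4, col=5)
  Distance 6: (row=3, col=3)
Total reachable: 13 (grid has 66 open cells total)

Answer: Reachable cells: 13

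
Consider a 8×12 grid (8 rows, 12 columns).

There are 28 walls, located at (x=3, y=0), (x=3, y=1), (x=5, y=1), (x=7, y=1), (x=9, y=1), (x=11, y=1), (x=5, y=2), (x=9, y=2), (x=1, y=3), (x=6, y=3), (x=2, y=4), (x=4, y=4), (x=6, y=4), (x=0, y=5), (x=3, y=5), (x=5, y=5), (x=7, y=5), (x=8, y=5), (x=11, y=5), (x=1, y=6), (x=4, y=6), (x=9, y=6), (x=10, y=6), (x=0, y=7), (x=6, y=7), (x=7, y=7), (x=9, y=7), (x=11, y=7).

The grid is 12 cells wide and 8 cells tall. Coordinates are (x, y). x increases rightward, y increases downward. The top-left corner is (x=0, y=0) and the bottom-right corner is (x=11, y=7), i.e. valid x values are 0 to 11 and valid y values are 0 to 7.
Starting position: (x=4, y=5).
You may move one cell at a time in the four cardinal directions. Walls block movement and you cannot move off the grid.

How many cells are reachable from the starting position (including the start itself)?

Answer: Reachable cells: 1

Derivation:
BFS flood-fill from (x=4, y=5):
  Distance 0: (x=4, y=5)
Total reachable: 1 (grid has 68 open cells total)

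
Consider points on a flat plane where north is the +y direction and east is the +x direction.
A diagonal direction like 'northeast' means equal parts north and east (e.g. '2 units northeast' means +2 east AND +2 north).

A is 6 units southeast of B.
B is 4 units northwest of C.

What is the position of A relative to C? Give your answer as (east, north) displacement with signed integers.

Place C at the origin (east=0, north=0).
  B is 4 units northwest of C: delta (east=-4, north=+4); B at (east=-4, north=4).
  A is 6 units southeast of B: delta (east=+6, north=-6); A at (east=2, north=-2).
Therefore A relative to C: (east=2, north=-2).

Answer: A is at (east=2, north=-2) relative to C.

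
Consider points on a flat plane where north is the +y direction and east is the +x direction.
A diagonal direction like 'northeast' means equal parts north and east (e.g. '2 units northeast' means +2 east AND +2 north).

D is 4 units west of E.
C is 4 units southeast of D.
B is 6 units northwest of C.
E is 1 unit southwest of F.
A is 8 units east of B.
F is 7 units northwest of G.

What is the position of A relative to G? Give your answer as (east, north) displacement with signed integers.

Place G at the origin (east=0, north=0).
  F is 7 units northwest of G: delta (east=-7, north=+7); F at (east=-7, north=7).
  E is 1 unit southwest of F: delta (east=-1, north=-1); E at (east=-8, north=6).
  D is 4 units west of E: delta (east=-4, north=+0); D at (east=-12, north=6).
  C is 4 units southeast of D: delta (east=+4, north=-4); C at (east=-8, north=2).
  B is 6 units northwest of C: delta (east=-6, north=+6); B at (east=-14, north=8).
  A is 8 units east of B: delta (east=+8, north=+0); A at (east=-6, north=8).
Therefore A relative to G: (east=-6, north=8).

Answer: A is at (east=-6, north=8) relative to G.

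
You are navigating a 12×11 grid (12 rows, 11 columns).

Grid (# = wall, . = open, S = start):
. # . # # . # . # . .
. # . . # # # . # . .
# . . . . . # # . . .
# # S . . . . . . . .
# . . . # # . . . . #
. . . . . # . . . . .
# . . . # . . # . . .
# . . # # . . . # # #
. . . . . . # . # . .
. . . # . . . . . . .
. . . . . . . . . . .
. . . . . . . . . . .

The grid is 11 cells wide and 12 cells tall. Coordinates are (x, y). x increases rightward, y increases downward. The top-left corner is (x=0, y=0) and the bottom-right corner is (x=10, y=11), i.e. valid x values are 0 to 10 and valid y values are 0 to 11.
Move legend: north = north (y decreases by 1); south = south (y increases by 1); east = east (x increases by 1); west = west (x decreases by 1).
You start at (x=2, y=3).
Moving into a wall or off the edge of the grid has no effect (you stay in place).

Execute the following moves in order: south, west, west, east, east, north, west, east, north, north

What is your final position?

Answer: Final position: (x=3, y=1)

Derivation:
Start: (x=2, y=3)
  south (south): (x=2, y=3) -> (x=2, y=4)
  west (west): (x=2, y=4) -> (x=1, y=4)
  west (west): blocked, stay at (x=1, y=4)
  east (east): (x=1, y=4) -> (x=2, y=4)
  east (east): (x=2, y=4) -> (x=3, y=4)
  north (north): (x=3, y=4) -> (x=3, y=3)
  west (west): (x=3, y=3) -> (x=2, y=3)
  east (east): (x=2, y=3) -> (x=3, y=3)
  north (north): (x=3, y=3) -> (x=3, y=2)
  north (north): (x=3, y=2) -> (x=3, y=1)
Final: (x=3, y=1)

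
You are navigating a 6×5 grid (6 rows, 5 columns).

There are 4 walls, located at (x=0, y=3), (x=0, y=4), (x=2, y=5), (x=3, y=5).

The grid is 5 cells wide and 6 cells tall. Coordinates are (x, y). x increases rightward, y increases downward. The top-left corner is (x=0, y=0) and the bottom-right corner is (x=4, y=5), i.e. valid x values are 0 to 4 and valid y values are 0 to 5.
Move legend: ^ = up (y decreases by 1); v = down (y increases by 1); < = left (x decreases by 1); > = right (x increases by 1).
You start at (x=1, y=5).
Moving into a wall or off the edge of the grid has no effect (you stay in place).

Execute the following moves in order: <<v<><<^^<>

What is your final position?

Answer: Final position: (x=1, y=5)

Derivation:
Start: (x=1, y=5)
  < (left): (x=1, y=5) -> (x=0, y=5)
  < (left): blocked, stay at (x=0, y=5)
  v (down): blocked, stay at (x=0, y=5)
  < (left): blocked, stay at (x=0, y=5)
  > (right): (x=0, y=5) -> (x=1, y=5)
  < (left): (x=1, y=5) -> (x=0, y=5)
  < (left): blocked, stay at (x=0, y=5)
  ^ (up): blocked, stay at (x=0, y=5)
  ^ (up): blocked, stay at (x=0, y=5)
  < (left): blocked, stay at (x=0, y=5)
  > (right): (x=0, y=5) -> (x=1, y=5)
Final: (x=1, y=5)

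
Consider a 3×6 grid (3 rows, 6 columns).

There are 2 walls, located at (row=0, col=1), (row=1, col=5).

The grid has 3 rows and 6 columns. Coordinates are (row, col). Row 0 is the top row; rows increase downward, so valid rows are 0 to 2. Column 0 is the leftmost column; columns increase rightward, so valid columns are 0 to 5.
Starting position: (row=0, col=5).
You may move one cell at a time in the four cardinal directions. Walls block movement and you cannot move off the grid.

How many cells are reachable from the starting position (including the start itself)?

Answer: Reachable cells: 16

Derivation:
BFS flood-fill from (row=0, col=5):
  Distance 0: (row=0, col=5)
  Distance 1: (row=0, col=4)
  Distance 2: (row=0, col=3), (row=1, col=4)
  Distance 3: (row=0, col=2), (row=1, col=3), (row=2, col=4)
  Distance 4: (row=1, col=2), (row=2, col=3), (row=2, col=5)
  Distance 5: (row=1, col=1), (row=2, col=2)
  Distance 6: (row=1, col=0), (row=2, col=1)
  Distance 7: (row=0, col=0), (row=2, col=0)
Total reachable: 16 (grid has 16 open cells total)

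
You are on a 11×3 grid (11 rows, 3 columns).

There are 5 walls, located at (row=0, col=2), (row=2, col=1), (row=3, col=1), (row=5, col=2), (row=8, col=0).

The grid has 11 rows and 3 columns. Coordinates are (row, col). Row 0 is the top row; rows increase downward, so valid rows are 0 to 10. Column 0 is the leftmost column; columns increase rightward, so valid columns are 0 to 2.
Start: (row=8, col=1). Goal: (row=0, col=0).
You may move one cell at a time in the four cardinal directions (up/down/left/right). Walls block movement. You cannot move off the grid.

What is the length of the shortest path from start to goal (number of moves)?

BFS from (row=8, col=1) until reaching (row=0, col=0):
  Distance 0: (row=8, col=1)
  Distance 1: (row=7, col=1), (row=8, col=2), (row=9, col=1)
  Distance 2: (row=6, col=1), (row=7, col=0), (row=7, col=2), (row=9, col=0), (row=9, col=2), (row=10, col=1)
  Distance 3: (row=5, col=1), (row=6, col=0), (row=6, col=2), (row=10, col=0), (row=10, col=2)
  Distance 4: (row=4, col=1), (row=5, col=0)
  Distance 5: (row=4, col=0), (row=4, col=2)
  Distance 6: (row=3, col=0), (row=3, col=2)
  Distance 7: (row=2, col=0), (row=2, col=2)
  Distance 8: (row=1, col=0), (row=1, col=2)
  Distance 9: (row=0, col=0), (row=1, col=1)  <- goal reached here
One shortest path (9 moves): (row=8, col=1) -> (row=7, col=1) -> (row=7, col=0) -> (row=6, col=0) -> (row=5, col=0) -> (row=4, col=0) -> (row=3, col=0) -> (row=2, col=0) -> (row=1, col=0) -> (row=0, col=0)

Answer: Shortest path length: 9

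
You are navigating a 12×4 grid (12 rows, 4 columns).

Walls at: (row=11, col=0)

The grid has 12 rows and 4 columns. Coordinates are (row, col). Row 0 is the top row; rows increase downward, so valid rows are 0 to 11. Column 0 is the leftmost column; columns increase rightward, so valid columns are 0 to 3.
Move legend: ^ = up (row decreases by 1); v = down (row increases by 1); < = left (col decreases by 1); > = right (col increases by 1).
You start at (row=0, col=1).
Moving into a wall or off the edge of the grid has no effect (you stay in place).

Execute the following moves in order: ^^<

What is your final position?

Start: (row=0, col=1)
  ^ (up): blocked, stay at (row=0, col=1)
  ^ (up): blocked, stay at (row=0, col=1)
  < (left): (row=0, col=1) -> (row=0, col=0)
Final: (row=0, col=0)

Answer: Final position: (row=0, col=0)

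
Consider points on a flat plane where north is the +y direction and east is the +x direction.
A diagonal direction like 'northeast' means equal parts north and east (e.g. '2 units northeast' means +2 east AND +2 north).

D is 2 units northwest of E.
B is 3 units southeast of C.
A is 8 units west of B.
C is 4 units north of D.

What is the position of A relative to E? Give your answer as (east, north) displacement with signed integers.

Place E at the origin (east=0, north=0).
  D is 2 units northwest of E: delta (east=-2, north=+2); D at (east=-2, north=2).
  C is 4 units north of D: delta (east=+0, north=+4); C at (east=-2, north=6).
  B is 3 units southeast of C: delta (east=+3, north=-3); B at (east=1, north=3).
  A is 8 units west of B: delta (east=-8, north=+0); A at (east=-7, north=3).
Therefore A relative to E: (east=-7, north=3).

Answer: A is at (east=-7, north=3) relative to E.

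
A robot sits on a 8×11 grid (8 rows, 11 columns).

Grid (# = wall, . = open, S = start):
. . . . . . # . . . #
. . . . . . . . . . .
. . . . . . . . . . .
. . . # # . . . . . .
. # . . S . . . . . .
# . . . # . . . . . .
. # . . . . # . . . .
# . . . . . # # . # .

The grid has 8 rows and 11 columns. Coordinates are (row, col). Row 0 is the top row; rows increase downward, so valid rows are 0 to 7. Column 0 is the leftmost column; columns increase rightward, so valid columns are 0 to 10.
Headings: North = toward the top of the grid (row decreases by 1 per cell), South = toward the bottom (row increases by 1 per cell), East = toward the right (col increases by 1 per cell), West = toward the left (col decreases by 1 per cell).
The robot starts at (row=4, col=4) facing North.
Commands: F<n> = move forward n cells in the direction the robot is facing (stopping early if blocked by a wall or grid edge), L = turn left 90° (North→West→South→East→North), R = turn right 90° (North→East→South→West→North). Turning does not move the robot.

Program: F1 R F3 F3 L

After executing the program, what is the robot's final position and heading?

Answer: Final position: (row=4, col=10), facing North

Derivation:
Start: (row=4, col=4), facing North
  F1: move forward 0/1 (blocked), now at (row=4, col=4)
  R: turn right, now facing East
  F3: move forward 3, now at (row=4, col=7)
  F3: move forward 3, now at (row=4, col=10)
  L: turn left, now facing North
Final: (row=4, col=10), facing North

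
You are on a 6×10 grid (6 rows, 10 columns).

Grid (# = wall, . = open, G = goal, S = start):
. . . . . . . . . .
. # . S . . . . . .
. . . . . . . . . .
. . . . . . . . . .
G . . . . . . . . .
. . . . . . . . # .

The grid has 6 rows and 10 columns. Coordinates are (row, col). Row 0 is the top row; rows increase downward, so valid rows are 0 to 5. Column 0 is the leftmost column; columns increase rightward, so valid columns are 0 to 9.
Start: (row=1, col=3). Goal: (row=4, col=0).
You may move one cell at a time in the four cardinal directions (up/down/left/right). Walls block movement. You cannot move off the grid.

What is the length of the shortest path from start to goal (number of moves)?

Answer: Shortest path length: 6

Derivation:
BFS from (row=1, col=3) until reaching (row=4, col=0):
  Distance 0: (row=1, col=3)
  Distance 1: (row=0, col=3), (row=1, col=2), (row=1, col=4), (row=2, col=3)
  Distance 2: (row=0, col=2), (row=0, col=4), (row=1, col=5), (row=2, col=2), (row=2, col=4), (row=3, col=3)
  Distance 3: (row=0, col=1), (row=0, col=5), (row=1, col=6), (row=2, col=1), (row=2, col=5), (row=3, col=2), (row=3, col=4), (row=4, col=3)
  Distance 4: (row=0, col=0), (row=0, col=6), (row=1, col=7), (row=2, col=0), (row=2, col=6), (row=3, col=1), (row=3, col=5), (row=4, col=2), (row=4, col=4), (row=5, col=3)
  Distance 5: (row=0, col=7), (row=1, col=0), (row=1, col=8), (row=2, col=7), (row=3, col=0), (row=3, col=6), (row=4, col=1), (row=4, col=5), (row=5, col=2), (row=5, col=4)
  Distance 6: (row=0, col=8), (row=1, col=9), (row=2, col=8), (row=3, col=7), (row=4, col=0), (row=4, col=6), (row=5, col=1), (row=5, col=5)  <- goal reached here
One shortest path (6 moves): (row=1, col=3) -> (row=1, col=2) -> (row=2, col=2) -> (row=2, col=1) -> (row=2, col=0) -> (row=3, col=0) -> (row=4, col=0)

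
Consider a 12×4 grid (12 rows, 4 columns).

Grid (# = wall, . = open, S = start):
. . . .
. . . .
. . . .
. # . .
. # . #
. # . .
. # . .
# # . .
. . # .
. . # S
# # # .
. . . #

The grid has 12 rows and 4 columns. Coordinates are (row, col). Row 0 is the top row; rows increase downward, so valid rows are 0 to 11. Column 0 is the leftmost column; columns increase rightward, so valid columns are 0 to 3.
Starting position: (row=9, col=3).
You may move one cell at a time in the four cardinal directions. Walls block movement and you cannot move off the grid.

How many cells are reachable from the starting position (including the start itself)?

BFS flood-fill from (row=9, col=3):
  Distance 0: (row=9, col=3)
  Distance 1: (row=8, col=3), (row=10, col=3)
  Distance 2: (row=7, col=3)
  Distance 3: (row=6, col=3), (row=7, col=2)
  Distance 4: (row=5, col=3), (row=6, col=2)
  Distance 5: (row=5, col=2)
  Distance 6: (row=4, col=2)
  Distance 7: (row=3, col=2)
  Distance 8: (row=2, col=2), (row=3, col=3)
  Distance 9: (row=1, col=2), (row=2, col=1), (row=2, col=3)
  Distance 10: (row=0, col=2), (row=1, col=1), (row=1, col=3), (row=2, col=0)
  Distance 11: (row=0, col=1), (row=0, col=3), (row=1, col=0), (row=3, col=0)
  Distance 12: (row=0, col=0), (row=4, col=0)
  Distance 13: (row=5, col=0)
  Distance 14: (row=6, col=0)
Total reachable: 28 (grid has 35 open cells total)

Answer: Reachable cells: 28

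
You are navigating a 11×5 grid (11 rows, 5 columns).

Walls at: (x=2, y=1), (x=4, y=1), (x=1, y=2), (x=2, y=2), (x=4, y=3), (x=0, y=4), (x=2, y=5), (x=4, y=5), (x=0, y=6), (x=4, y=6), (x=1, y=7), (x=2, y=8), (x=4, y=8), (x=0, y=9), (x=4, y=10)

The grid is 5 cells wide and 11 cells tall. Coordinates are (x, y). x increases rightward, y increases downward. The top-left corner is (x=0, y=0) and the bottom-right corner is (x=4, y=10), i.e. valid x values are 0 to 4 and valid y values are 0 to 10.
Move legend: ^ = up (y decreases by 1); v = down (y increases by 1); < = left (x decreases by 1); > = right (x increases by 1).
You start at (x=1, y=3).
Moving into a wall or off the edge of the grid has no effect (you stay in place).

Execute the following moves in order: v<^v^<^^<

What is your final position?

Answer: Final position: (x=0, y=1)

Derivation:
Start: (x=1, y=3)
  v (down): (x=1, y=3) -> (x=1, y=4)
  < (left): blocked, stay at (x=1, y=4)
  ^ (up): (x=1, y=4) -> (x=1, y=3)
  v (down): (x=1, y=3) -> (x=1, y=4)
  ^ (up): (x=1, y=4) -> (x=1, y=3)
  < (left): (x=1, y=3) -> (x=0, y=3)
  ^ (up): (x=0, y=3) -> (x=0, y=2)
  ^ (up): (x=0, y=2) -> (x=0, y=1)
  < (left): blocked, stay at (x=0, y=1)
Final: (x=0, y=1)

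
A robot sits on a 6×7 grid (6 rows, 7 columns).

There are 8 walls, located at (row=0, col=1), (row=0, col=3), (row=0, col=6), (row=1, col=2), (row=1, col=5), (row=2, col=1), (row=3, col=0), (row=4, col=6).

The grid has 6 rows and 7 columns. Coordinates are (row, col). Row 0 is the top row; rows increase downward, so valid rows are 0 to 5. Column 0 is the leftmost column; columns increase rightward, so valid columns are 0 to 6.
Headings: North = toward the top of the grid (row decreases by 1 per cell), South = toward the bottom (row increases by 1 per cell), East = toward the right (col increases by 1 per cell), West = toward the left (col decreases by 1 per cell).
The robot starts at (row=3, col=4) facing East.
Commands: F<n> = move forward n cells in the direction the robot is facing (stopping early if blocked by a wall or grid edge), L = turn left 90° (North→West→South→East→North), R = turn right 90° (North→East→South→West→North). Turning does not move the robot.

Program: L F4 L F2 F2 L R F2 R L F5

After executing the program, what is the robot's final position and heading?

Answer: Final position: (row=0, col=4), facing West

Derivation:
Start: (row=3, col=4), facing East
  L: turn left, now facing North
  F4: move forward 3/4 (blocked), now at (row=0, col=4)
  L: turn left, now facing West
  F2: move forward 0/2 (blocked), now at (row=0, col=4)
  F2: move forward 0/2 (blocked), now at (row=0, col=4)
  L: turn left, now facing South
  R: turn right, now facing West
  F2: move forward 0/2 (blocked), now at (row=0, col=4)
  R: turn right, now facing North
  L: turn left, now facing West
  F5: move forward 0/5 (blocked), now at (row=0, col=4)
Final: (row=0, col=4), facing West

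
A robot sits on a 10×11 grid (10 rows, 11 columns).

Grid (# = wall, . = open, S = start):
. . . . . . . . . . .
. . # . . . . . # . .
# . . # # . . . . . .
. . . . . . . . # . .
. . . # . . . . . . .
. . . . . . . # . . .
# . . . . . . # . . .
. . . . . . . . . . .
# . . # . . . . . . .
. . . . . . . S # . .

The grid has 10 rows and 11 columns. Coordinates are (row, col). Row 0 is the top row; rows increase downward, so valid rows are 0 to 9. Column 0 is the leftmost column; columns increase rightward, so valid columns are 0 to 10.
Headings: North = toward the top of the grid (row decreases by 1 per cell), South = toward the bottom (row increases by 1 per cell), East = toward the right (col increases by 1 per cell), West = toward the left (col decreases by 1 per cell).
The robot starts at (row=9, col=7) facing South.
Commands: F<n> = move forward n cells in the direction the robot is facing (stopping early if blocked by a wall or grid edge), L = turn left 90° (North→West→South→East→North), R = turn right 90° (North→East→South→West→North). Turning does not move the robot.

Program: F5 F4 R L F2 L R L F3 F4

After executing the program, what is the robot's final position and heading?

Answer: Final position: (row=9, col=7), facing East

Derivation:
Start: (row=9, col=7), facing South
  F5: move forward 0/5 (blocked), now at (row=9, col=7)
  F4: move forward 0/4 (blocked), now at (row=9, col=7)
  R: turn right, now facing West
  L: turn left, now facing South
  F2: move forward 0/2 (blocked), now at (row=9, col=7)
  L: turn left, now facing East
  R: turn right, now facing South
  L: turn left, now facing East
  F3: move forward 0/3 (blocked), now at (row=9, col=7)
  F4: move forward 0/4 (blocked), now at (row=9, col=7)
Final: (row=9, col=7), facing East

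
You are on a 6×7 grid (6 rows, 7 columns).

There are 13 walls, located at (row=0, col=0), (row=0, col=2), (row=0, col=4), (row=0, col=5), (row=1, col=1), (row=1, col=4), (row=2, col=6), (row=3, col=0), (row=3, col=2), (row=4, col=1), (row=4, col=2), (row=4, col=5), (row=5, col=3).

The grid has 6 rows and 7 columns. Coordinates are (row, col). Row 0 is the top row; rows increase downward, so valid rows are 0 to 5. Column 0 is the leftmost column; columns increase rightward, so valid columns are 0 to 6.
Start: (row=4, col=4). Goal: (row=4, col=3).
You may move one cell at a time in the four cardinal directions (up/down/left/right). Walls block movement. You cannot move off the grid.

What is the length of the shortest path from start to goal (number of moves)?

Answer: Shortest path length: 1

Derivation:
BFS from (row=4, col=4) until reaching (row=4, col=3):
  Distance 0: (row=4, col=4)
  Distance 1: (row=3, col=4), (row=4, col=3), (row=5, col=4)  <- goal reached here
One shortest path (1 moves): (row=4, col=4) -> (row=4, col=3)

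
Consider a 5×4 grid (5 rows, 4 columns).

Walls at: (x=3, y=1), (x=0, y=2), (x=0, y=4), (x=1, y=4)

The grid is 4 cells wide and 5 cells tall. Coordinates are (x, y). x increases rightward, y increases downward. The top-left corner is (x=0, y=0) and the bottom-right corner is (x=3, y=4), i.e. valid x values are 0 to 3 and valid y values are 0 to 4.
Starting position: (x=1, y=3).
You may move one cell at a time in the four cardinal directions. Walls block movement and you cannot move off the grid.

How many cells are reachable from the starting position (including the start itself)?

Answer: Reachable cells: 16

Derivation:
BFS flood-fill from (x=1, y=3):
  Distance 0: (x=1, y=3)
  Distance 1: (x=1, y=2), (x=0, y=3), (x=2, y=3)
  Distance 2: (x=1, y=1), (x=2, y=2), (x=3, y=3), (x=2, y=4)
  Distance 3: (x=1, y=0), (x=0, y=1), (x=2, y=1), (x=3, y=2), (x=3, y=4)
  Distance 4: (x=0, y=0), (x=2, y=0)
  Distance 5: (x=3, y=0)
Total reachable: 16 (grid has 16 open cells total)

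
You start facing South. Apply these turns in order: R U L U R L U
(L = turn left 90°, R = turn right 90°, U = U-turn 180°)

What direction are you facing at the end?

Answer: Final heading: North

Derivation:
Start: South
  R (right (90° clockwise)) -> West
  U (U-turn (180°)) -> East
  L (left (90° counter-clockwise)) -> North
  U (U-turn (180°)) -> South
  R (right (90° clockwise)) -> West
  L (left (90° counter-clockwise)) -> South
  U (U-turn (180°)) -> North
Final: North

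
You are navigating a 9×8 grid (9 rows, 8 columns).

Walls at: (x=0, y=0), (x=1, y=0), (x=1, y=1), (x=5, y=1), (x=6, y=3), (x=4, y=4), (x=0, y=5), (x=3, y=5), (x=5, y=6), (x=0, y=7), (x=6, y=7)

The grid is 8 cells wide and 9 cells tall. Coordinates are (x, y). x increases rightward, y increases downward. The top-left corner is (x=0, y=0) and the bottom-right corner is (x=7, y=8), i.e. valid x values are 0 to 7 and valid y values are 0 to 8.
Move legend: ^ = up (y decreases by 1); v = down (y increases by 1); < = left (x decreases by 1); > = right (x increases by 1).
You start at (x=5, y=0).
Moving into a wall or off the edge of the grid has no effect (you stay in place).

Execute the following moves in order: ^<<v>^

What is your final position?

Start: (x=5, y=0)
  ^ (up): blocked, stay at (x=5, y=0)
  < (left): (x=5, y=0) -> (x=4, y=0)
  < (left): (x=4, y=0) -> (x=3, y=0)
  v (down): (x=3, y=0) -> (x=3, y=1)
  > (right): (x=3, y=1) -> (x=4, y=1)
  ^ (up): (x=4, y=1) -> (x=4, y=0)
Final: (x=4, y=0)

Answer: Final position: (x=4, y=0)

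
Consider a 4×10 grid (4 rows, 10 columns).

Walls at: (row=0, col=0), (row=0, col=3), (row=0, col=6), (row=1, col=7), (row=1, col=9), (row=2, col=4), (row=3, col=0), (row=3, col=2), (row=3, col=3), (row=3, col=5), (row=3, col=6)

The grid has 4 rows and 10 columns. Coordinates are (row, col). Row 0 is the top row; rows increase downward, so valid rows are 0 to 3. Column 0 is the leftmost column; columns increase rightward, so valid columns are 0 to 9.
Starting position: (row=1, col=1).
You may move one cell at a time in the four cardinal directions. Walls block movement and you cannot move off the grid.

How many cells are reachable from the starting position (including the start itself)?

BFS flood-fill from (row=1, col=1):
  Distance 0: (row=1, col=1)
  Distance 1: (row=0, col=1), (row=1, col=0), (row=1, col=2), (row=2, col=1)
  Distance 2: (row=0, col=2), (row=1, col=3), (row=2, col=0), (row=2, col=2), (row=3, col=1)
  Distance 3: (row=1, col=4), (row=2, col=3)
  Distance 4: (row=0, col=4), (row=1, col=5)
  Distance 5: (row=0, col=5), (row=1, col=6), (row=2, col=5)
  Distance 6: (row=2, col=6)
  Distance 7: (row=2, col=7)
  Distance 8: (row=2, col=8), (row=3, col=7)
  Distance 9: (row=1, col=8), (row=2, col=9), (row=3, col=8)
  Distance 10: (row=0, col=8), (row=3, col=9)
  Distance 11: (row=0, col=7), (row=0, col=9)
Total reachable: 28 (grid has 29 open cells total)

Answer: Reachable cells: 28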